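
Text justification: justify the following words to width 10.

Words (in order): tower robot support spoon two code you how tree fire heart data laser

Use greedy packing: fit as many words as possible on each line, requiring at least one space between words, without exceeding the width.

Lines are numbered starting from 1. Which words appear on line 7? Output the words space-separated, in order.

Line 1: ['tower'] (min_width=5, slack=5)
Line 2: ['robot'] (min_width=5, slack=5)
Line 3: ['support'] (min_width=7, slack=3)
Line 4: ['spoon', 'two'] (min_width=9, slack=1)
Line 5: ['code', 'you'] (min_width=8, slack=2)
Line 6: ['how', 'tree'] (min_width=8, slack=2)
Line 7: ['fire', 'heart'] (min_width=10, slack=0)
Line 8: ['data', 'laser'] (min_width=10, slack=0)

Answer: fire heart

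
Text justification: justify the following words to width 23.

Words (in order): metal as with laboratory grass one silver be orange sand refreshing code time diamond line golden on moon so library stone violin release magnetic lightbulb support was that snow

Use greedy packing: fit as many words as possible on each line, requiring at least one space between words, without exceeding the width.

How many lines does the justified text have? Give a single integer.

Answer: 9

Derivation:
Line 1: ['metal', 'as', 'with'] (min_width=13, slack=10)
Line 2: ['laboratory', 'grass', 'one'] (min_width=20, slack=3)
Line 3: ['silver', 'be', 'orange', 'sand'] (min_width=21, slack=2)
Line 4: ['refreshing', 'code', 'time'] (min_width=20, slack=3)
Line 5: ['diamond', 'line', 'golden', 'on'] (min_width=22, slack=1)
Line 6: ['moon', 'so', 'library', 'stone'] (min_width=21, slack=2)
Line 7: ['violin', 'release', 'magnetic'] (min_width=23, slack=0)
Line 8: ['lightbulb', 'support', 'was'] (min_width=21, slack=2)
Line 9: ['that', 'snow'] (min_width=9, slack=14)
Total lines: 9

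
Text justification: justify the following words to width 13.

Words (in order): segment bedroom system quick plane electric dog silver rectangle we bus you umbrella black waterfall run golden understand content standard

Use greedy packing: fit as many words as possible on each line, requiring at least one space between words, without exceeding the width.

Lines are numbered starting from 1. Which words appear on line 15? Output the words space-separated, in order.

Line 1: ['segment'] (min_width=7, slack=6)
Line 2: ['bedroom'] (min_width=7, slack=6)
Line 3: ['system', 'quick'] (min_width=12, slack=1)
Line 4: ['plane'] (min_width=5, slack=8)
Line 5: ['electric', 'dog'] (min_width=12, slack=1)
Line 6: ['silver'] (min_width=6, slack=7)
Line 7: ['rectangle', 'we'] (min_width=12, slack=1)
Line 8: ['bus', 'you'] (min_width=7, slack=6)
Line 9: ['umbrella'] (min_width=8, slack=5)
Line 10: ['black'] (min_width=5, slack=8)
Line 11: ['waterfall', 'run'] (min_width=13, slack=0)
Line 12: ['golden'] (min_width=6, slack=7)
Line 13: ['understand'] (min_width=10, slack=3)
Line 14: ['content'] (min_width=7, slack=6)
Line 15: ['standard'] (min_width=8, slack=5)

Answer: standard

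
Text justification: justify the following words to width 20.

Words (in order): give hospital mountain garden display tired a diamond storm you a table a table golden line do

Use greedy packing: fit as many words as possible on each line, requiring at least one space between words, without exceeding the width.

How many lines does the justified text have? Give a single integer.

Line 1: ['give', 'hospital'] (min_width=13, slack=7)
Line 2: ['mountain', 'garden'] (min_width=15, slack=5)
Line 3: ['display', 'tired', 'a'] (min_width=15, slack=5)
Line 4: ['diamond', 'storm', 'you', 'a'] (min_width=19, slack=1)
Line 5: ['table', 'a', 'table', 'golden'] (min_width=20, slack=0)
Line 6: ['line', 'do'] (min_width=7, slack=13)
Total lines: 6

Answer: 6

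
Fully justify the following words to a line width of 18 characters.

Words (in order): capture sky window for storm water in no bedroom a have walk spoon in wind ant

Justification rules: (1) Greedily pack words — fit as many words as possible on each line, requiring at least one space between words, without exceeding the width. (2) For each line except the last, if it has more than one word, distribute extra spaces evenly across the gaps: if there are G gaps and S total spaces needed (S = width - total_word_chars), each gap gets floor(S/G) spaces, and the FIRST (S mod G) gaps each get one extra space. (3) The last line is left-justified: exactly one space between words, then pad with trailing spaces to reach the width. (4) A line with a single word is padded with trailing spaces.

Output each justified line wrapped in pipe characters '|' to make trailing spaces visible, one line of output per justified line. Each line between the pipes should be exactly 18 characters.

Line 1: ['capture', 'sky', 'window'] (min_width=18, slack=0)
Line 2: ['for', 'storm', 'water', 'in'] (min_width=18, slack=0)
Line 3: ['no', 'bedroom', 'a', 'have'] (min_width=17, slack=1)
Line 4: ['walk', 'spoon', 'in', 'wind'] (min_width=18, slack=0)
Line 5: ['ant'] (min_width=3, slack=15)

Answer: |capture sky window|
|for storm water in|
|no  bedroom a have|
|walk spoon in wind|
|ant               |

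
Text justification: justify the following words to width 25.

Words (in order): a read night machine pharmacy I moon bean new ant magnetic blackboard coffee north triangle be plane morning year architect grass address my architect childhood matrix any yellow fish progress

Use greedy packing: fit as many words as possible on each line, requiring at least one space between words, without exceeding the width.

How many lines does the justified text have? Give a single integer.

Line 1: ['a', 'read', 'night', 'machine'] (min_width=20, slack=5)
Line 2: ['pharmacy', 'I', 'moon', 'bean', 'new'] (min_width=24, slack=1)
Line 3: ['ant', 'magnetic', 'blackboard'] (min_width=23, slack=2)
Line 4: ['coffee', 'north', 'triangle', 'be'] (min_width=24, slack=1)
Line 5: ['plane', 'morning', 'year'] (min_width=18, slack=7)
Line 6: ['architect', 'grass', 'address'] (min_width=23, slack=2)
Line 7: ['my', 'architect', 'childhood'] (min_width=22, slack=3)
Line 8: ['matrix', 'any', 'yellow', 'fish'] (min_width=22, slack=3)
Line 9: ['progress'] (min_width=8, slack=17)
Total lines: 9

Answer: 9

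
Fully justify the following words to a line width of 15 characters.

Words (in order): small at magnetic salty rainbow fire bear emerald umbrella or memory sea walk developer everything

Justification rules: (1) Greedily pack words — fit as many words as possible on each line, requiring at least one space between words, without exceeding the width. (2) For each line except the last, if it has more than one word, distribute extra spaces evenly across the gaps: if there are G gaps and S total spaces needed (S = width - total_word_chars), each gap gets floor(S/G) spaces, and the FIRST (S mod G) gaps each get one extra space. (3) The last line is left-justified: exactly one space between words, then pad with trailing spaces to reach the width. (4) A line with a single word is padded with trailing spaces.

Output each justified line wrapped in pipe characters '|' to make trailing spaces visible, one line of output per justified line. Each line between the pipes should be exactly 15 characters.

Answer: |small        at|
|magnetic  salty|
|rainbow    fire|
|bear    emerald|
|umbrella     or|
|memory sea walk|
|developer      |
|everything     |

Derivation:
Line 1: ['small', 'at'] (min_width=8, slack=7)
Line 2: ['magnetic', 'salty'] (min_width=14, slack=1)
Line 3: ['rainbow', 'fire'] (min_width=12, slack=3)
Line 4: ['bear', 'emerald'] (min_width=12, slack=3)
Line 5: ['umbrella', 'or'] (min_width=11, slack=4)
Line 6: ['memory', 'sea', 'walk'] (min_width=15, slack=0)
Line 7: ['developer'] (min_width=9, slack=6)
Line 8: ['everything'] (min_width=10, slack=5)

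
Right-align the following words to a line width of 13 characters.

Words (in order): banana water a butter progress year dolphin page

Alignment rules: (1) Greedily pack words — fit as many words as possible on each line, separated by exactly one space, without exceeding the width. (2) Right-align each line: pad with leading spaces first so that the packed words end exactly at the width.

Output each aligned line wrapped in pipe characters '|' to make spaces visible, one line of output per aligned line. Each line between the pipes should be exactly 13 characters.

Line 1: ['banana', 'water'] (min_width=12, slack=1)
Line 2: ['a', 'butter'] (min_width=8, slack=5)
Line 3: ['progress', 'year'] (min_width=13, slack=0)
Line 4: ['dolphin', 'page'] (min_width=12, slack=1)

Answer: | banana water|
|     a butter|
|progress year|
| dolphin page|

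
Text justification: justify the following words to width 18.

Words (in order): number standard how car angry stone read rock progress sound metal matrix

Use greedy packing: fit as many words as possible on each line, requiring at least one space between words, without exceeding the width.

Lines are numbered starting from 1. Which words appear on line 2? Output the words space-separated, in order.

Line 1: ['number', 'standard'] (min_width=15, slack=3)
Line 2: ['how', 'car', 'angry'] (min_width=13, slack=5)
Line 3: ['stone', 'read', 'rock'] (min_width=15, slack=3)
Line 4: ['progress', 'sound'] (min_width=14, slack=4)
Line 5: ['metal', 'matrix'] (min_width=12, slack=6)

Answer: how car angry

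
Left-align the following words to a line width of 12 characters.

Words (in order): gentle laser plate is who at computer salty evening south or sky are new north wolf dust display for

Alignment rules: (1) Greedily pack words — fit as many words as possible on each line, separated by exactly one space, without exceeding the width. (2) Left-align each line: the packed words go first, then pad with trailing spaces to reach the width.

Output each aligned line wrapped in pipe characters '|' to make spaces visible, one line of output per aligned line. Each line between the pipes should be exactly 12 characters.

Line 1: ['gentle', 'laser'] (min_width=12, slack=0)
Line 2: ['plate', 'is', 'who'] (min_width=12, slack=0)
Line 3: ['at', 'computer'] (min_width=11, slack=1)
Line 4: ['salty'] (min_width=5, slack=7)
Line 5: ['evening'] (min_width=7, slack=5)
Line 6: ['south', 'or', 'sky'] (min_width=12, slack=0)
Line 7: ['are', 'new'] (min_width=7, slack=5)
Line 8: ['north', 'wolf'] (min_width=10, slack=2)
Line 9: ['dust', 'display'] (min_width=12, slack=0)
Line 10: ['for'] (min_width=3, slack=9)

Answer: |gentle laser|
|plate is who|
|at computer |
|salty       |
|evening     |
|south or sky|
|are new     |
|north wolf  |
|dust display|
|for         |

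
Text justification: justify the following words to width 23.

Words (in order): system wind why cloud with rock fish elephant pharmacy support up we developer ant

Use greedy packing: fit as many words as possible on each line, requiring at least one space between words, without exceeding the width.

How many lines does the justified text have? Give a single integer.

Line 1: ['system', 'wind', 'why', 'cloud'] (min_width=21, slack=2)
Line 2: ['with', 'rock', 'fish', 'elephant'] (min_width=23, slack=0)
Line 3: ['pharmacy', 'support', 'up', 'we'] (min_width=22, slack=1)
Line 4: ['developer', 'ant'] (min_width=13, slack=10)
Total lines: 4

Answer: 4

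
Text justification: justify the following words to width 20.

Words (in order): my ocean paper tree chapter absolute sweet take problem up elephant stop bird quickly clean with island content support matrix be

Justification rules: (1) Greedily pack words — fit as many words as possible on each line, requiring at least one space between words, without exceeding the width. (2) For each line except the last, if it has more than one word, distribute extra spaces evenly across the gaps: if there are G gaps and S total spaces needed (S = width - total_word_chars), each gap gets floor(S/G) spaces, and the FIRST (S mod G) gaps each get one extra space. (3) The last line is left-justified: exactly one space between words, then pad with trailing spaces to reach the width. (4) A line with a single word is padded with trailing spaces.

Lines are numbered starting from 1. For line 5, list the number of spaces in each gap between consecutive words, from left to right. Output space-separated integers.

Answer: 2 2

Derivation:
Line 1: ['my', 'ocean', 'paper', 'tree'] (min_width=19, slack=1)
Line 2: ['chapter', 'absolute'] (min_width=16, slack=4)
Line 3: ['sweet', 'take', 'problem'] (min_width=18, slack=2)
Line 4: ['up', 'elephant', 'stop'] (min_width=16, slack=4)
Line 5: ['bird', 'quickly', 'clean'] (min_width=18, slack=2)
Line 6: ['with', 'island', 'content'] (min_width=19, slack=1)
Line 7: ['support', 'matrix', 'be'] (min_width=17, slack=3)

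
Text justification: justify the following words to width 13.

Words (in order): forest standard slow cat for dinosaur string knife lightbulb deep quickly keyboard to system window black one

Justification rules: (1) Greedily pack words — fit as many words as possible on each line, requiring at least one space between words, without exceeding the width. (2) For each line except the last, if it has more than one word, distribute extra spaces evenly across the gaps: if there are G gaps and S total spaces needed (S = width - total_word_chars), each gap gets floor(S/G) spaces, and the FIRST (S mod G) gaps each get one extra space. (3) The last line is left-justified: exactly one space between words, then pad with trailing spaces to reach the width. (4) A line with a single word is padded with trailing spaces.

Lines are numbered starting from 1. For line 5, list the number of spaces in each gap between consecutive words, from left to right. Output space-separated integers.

Answer: 2

Derivation:
Line 1: ['forest'] (min_width=6, slack=7)
Line 2: ['standard', 'slow'] (min_width=13, slack=0)
Line 3: ['cat', 'for'] (min_width=7, slack=6)
Line 4: ['dinosaur'] (min_width=8, slack=5)
Line 5: ['string', 'knife'] (min_width=12, slack=1)
Line 6: ['lightbulb'] (min_width=9, slack=4)
Line 7: ['deep', 'quickly'] (min_width=12, slack=1)
Line 8: ['keyboard', 'to'] (min_width=11, slack=2)
Line 9: ['system', 'window'] (min_width=13, slack=0)
Line 10: ['black', 'one'] (min_width=9, slack=4)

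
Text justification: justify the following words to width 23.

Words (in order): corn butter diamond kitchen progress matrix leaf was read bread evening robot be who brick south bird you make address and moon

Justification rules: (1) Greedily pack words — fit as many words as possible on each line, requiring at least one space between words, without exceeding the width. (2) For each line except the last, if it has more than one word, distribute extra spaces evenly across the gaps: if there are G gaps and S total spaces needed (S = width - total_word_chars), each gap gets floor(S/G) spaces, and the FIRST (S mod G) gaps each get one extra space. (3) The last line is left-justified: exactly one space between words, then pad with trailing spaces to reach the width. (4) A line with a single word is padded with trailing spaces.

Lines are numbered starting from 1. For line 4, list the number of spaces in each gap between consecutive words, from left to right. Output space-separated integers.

Answer: 2 2 2

Derivation:
Line 1: ['corn', 'butter', 'diamond'] (min_width=19, slack=4)
Line 2: ['kitchen', 'progress', 'matrix'] (min_width=23, slack=0)
Line 3: ['leaf', 'was', 'read', 'bread'] (min_width=19, slack=4)
Line 4: ['evening', 'robot', 'be', 'who'] (min_width=20, slack=3)
Line 5: ['brick', 'south', 'bird', 'you'] (min_width=20, slack=3)
Line 6: ['make', 'address', 'and', 'moon'] (min_width=21, slack=2)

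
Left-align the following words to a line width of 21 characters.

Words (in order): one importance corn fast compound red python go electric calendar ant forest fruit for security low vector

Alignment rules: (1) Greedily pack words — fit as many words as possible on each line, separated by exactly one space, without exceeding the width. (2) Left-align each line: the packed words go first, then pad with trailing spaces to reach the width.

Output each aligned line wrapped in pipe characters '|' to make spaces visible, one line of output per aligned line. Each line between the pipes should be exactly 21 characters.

Line 1: ['one', 'importance', 'corn'] (min_width=19, slack=2)
Line 2: ['fast', 'compound', 'red'] (min_width=17, slack=4)
Line 3: ['python', 'go', 'electric'] (min_width=18, slack=3)
Line 4: ['calendar', 'ant', 'forest'] (min_width=19, slack=2)
Line 5: ['fruit', 'for', 'security'] (min_width=18, slack=3)
Line 6: ['low', 'vector'] (min_width=10, slack=11)

Answer: |one importance corn  |
|fast compound red    |
|python go electric   |
|calendar ant forest  |
|fruit for security   |
|low vector           |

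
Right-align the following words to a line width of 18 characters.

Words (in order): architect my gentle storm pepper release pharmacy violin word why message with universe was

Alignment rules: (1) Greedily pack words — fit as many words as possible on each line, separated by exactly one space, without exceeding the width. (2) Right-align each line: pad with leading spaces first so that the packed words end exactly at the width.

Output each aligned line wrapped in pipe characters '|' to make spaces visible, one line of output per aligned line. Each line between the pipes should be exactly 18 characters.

Answer: |      architect my|
|      gentle storm|
|    pepper release|
|   pharmacy violin|
|  word why message|
| with universe was|

Derivation:
Line 1: ['architect', 'my'] (min_width=12, slack=6)
Line 2: ['gentle', 'storm'] (min_width=12, slack=6)
Line 3: ['pepper', 'release'] (min_width=14, slack=4)
Line 4: ['pharmacy', 'violin'] (min_width=15, slack=3)
Line 5: ['word', 'why', 'message'] (min_width=16, slack=2)
Line 6: ['with', 'universe', 'was'] (min_width=17, slack=1)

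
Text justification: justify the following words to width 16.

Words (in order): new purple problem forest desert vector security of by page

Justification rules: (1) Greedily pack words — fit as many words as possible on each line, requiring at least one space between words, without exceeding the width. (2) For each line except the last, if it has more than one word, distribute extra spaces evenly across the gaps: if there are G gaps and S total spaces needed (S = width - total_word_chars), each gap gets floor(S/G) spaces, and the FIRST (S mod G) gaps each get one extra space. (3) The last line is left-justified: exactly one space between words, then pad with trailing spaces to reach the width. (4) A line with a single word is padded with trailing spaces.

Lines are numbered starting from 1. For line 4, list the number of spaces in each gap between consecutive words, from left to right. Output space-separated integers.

Answer: 2 2

Derivation:
Line 1: ['new', 'purple'] (min_width=10, slack=6)
Line 2: ['problem', 'forest'] (min_width=14, slack=2)
Line 3: ['desert', 'vector'] (min_width=13, slack=3)
Line 4: ['security', 'of', 'by'] (min_width=14, slack=2)
Line 5: ['page'] (min_width=4, slack=12)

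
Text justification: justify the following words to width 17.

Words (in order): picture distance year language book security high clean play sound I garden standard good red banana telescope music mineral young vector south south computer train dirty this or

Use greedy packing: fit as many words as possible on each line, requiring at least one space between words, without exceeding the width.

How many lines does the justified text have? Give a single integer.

Line 1: ['picture', 'distance'] (min_width=16, slack=1)
Line 2: ['year', 'language'] (min_width=13, slack=4)
Line 3: ['book', 'security'] (min_width=13, slack=4)
Line 4: ['high', 'clean', 'play'] (min_width=15, slack=2)
Line 5: ['sound', 'I', 'garden'] (min_width=14, slack=3)
Line 6: ['standard', 'good', 'red'] (min_width=17, slack=0)
Line 7: ['banana', 'telescope'] (min_width=16, slack=1)
Line 8: ['music', 'mineral'] (min_width=13, slack=4)
Line 9: ['young', 'vector'] (min_width=12, slack=5)
Line 10: ['south', 'south'] (min_width=11, slack=6)
Line 11: ['computer', 'train'] (min_width=14, slack=3)
Line 12: ['dirty', 'this', 'or'] (min_width=13, slack=4)
Total lines: 12

Answer: 12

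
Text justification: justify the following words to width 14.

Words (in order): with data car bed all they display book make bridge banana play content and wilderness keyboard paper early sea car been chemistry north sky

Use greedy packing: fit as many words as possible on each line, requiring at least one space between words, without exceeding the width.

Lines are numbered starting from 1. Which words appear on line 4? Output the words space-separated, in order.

Line 1: ['with', 'data', 'car'] (min_width=13, slack=1)
Line 2: ['bed', 'all', 'they'] (min_width=12, slack=2)
Line 3: ['display', 'book'] (min_width=12, slack=2)
Line 4: ['make', 'bridge'] (min_width=11, slack=3)
Line 5: ['banana', 'play'] (min_width=11, slack=3)
Line 6: ['content', 'and'] (min_width=11, slack=3)
Line 7: ['wilderness'] (min_width=10, slack=4)
Line 8: ['keyboard', 'paper'] (min_width=14, slack=0)
Line 9: ['early', 'sea', 'car'] (min_width=13, slack=1)
Line 10: ['been', 'chemistry'] (min_width=14, slack=0)
Line 11: ['north', 'sky'] (min_width=9, slack=5)

Answer: make bridge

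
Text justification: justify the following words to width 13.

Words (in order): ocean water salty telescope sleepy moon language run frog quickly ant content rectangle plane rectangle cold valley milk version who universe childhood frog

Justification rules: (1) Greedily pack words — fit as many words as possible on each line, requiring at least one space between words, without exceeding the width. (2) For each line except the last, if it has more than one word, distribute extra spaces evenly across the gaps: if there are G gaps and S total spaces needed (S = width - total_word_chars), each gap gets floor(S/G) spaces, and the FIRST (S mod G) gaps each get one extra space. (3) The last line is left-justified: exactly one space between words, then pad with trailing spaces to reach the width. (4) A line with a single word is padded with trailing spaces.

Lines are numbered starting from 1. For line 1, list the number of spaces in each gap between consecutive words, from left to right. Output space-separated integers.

Answer: 3

Derivation:
Line 1: ['ocean', 'water'] (min_width=11, slack=2)
Line 2: ['salty'] (min_width=5, slack=8)
Line 3: ['telescope'] (min_width=9, slack=4)
Line 4: ['sleepy', 'moon'] (min_width=11, slack=2)
Line 5: ['language', 'run'] (min_width=12, slack=1)
Line 6: ['frog', 'quickly'] (min_width=12, slack=1)
Line 7: ['ant', 'content'] (min_width=11, slack=2)
Line 8: ['rectangle'] (min_width=9, slack=4)
Line 9: ['plane'] (min_width=5, slack=8)
Line 10: ['rectangle'] (min_width=9, slack=4)
Line 11: ['cold', 'valley'] (min_width=11, slack=2)
Line 12: ['milk', 'version'] (min_width=12, slack=1)
Line 13: ['who', 'universe'] (min_width=12, slack=1)
Line 14: ['childhood'] (min_width=9, slack=4)
Line 15: ['frog'] (min_width=4, slack=9)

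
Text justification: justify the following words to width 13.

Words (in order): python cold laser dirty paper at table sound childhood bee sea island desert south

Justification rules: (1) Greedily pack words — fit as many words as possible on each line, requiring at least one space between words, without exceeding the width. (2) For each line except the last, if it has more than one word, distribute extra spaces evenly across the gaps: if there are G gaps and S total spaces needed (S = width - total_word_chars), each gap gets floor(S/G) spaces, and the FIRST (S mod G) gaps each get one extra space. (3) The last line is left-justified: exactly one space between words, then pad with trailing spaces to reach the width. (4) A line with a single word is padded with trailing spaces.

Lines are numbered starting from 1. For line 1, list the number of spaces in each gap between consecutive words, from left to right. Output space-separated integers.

Answer: 3

Derivation:
Line 1: ['python', 'cold'] (min_width=11, slack=2)
Line 2: ['laser', 'dirty'] (min_width=11, slack=2)
Line 3: ['paper', 'at'] (min_width=8, slack=5)
Line 4: ['table', 'sound'] (min_width=11, slack=2)
Line 5: ['childhood', 'bee'] (min_width=13, slack=0)
Line 6: ['sea', 'island'] (min_width=10, slack=3)
Line 7: ['desert', 'south'] (min_width=12, slack=1)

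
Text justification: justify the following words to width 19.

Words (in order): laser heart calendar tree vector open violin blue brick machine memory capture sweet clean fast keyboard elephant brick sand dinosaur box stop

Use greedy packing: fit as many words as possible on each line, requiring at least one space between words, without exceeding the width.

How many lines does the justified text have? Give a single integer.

Answer: 9

Derivation:
Line 1: ['laser', 'heart'] (min_width=11, slack=8)
Line 2: ['calendar', 'tree'] (min_width=13, slack=6)
Line 3: ['vector', 'open', 'violin'] (min_width=18, slack=1)
Line 4: ['blue', 'brick', 'machine'] (min_width=18, slack=1)
Line 5: ['memory', 'capture'] (min_width=14, slack=5)
Line 6: ['sweet', 'clean', 'fast'] (min_width=16, slack=3)
Line 7: ['keyboard', 'elephant'] (min_width=17, slack=2)
Line 8: ['brick', 'sand', 'dinosaur'] (min_width=19, slack=0)
Line 9: ['box', 'stop'] (min_width=8, slack=11)
Total lines: 9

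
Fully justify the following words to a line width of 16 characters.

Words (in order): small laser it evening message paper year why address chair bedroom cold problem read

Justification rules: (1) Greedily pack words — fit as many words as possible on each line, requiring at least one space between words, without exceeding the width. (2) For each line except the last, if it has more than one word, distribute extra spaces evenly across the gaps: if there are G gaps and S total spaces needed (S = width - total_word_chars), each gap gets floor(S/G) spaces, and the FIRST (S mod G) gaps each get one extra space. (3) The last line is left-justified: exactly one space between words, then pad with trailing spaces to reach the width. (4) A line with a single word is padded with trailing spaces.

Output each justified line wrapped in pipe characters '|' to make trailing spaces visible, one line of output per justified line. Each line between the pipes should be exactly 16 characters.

Answer: |small  laser  it|
|evening  message|
|paper  year  why|
|address    chair|
|bedroom     cold|
|problem read    |

Derivation:
Line 1: ['small', 'laser', 'it'] (min_width=14, slack=2)
Line 2: ['evening', 'message'] (min_width=15, slack=1)
Line 3: ['paper', 'year', 'why'] (min_width=14, slack=2)
Line 4: ['address', 'chair'] (min_width=13, slack=3)
Line 5: ['bedroom', 'cold'] (min_width=12, slack=4)
Line 6: ['problem', 'read'] (min_width=12, slack=4)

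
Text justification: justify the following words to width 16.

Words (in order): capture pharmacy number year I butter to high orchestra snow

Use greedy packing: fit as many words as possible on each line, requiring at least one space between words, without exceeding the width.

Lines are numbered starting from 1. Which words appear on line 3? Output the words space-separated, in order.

Answer: butter to high

Derivation:
Line 1: ['capture', 'pharmacy'] (min_width=16, slack=0)
Line 2: ['number', 'year', 'I'] (min_width=13, slack=3)
Line 3: ['butter', 'to', 'high'] (min_width=14, slack=2)
Line 4: ['orchestra', 'snow'] (min_width=14, slack=2)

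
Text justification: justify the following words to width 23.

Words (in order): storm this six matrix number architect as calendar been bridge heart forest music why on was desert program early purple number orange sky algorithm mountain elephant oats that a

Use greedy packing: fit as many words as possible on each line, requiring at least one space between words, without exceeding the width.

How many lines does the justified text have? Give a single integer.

Line 1: ['storm', 'this', 'six', 'matrix'] (min_width=21, slack=2)
Line 2: ['number', 'architect', 'as'] (min_width=19, slack=4)
Line 3: ['calendar', 'been', 'bridge'] (min_width=20, slack=3)
Line 4: ['heart', 'forest', 'music', 'why'] (min_width=22, slack=1)
Line 5: ['on', 'was', 'desert', 'program'] (min_width=21, slack=2)
Line 6: ['early', 'purple', 'number'] (min_width=19, slack=4)
Line 7: ['orange', 'sky', 'algorithm'] (min_width=20, slack=3)
Line 8: ['mountain', 'elephant', 'oats'] (min_width=22, slack=1)
Line 9: ['that', 'a'] (min_width=6, slack=17)
Total lines: 9

Answer: 9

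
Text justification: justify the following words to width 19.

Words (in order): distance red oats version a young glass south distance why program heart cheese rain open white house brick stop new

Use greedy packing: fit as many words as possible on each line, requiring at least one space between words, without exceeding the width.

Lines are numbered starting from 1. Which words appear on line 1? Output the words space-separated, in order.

Line 1: ['distance', 'red', 'oats'] (min_width=17, slack=2)
Line 2: ['version', 'a', 'young'] (min_width=15, slack=4)
Line 3: ['glass', 'south'] (min_width=11, slack=8)
Line 4: ['distance', 'why'] (min_width=12, slack=7)
Line 5: ['program', 'heart'] (min_width=13, slack=6)
Line 6: ['cheese', 'rain', 'open'] (min_width=16, slack=3)
Line 7: ['white', 'house', 'brick'] (min_width=17, slack=2)
Line 8: ['stop', 'new'] (min_width=8, slack=11)

Answer: distance red oats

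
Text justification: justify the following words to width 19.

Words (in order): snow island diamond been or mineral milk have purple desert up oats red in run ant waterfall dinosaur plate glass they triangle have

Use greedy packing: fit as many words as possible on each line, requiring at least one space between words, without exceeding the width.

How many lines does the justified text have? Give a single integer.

Line 1: ['snow', 'island', 'diamond'] (min_width=19, slack=0)
Line 2: ['been', 'or', 'mineral'] (min_width=15, slack=4)
Line 3: ['milk', 'have', 'purple'] (min_width=16, slack=3)
Line 4: ['desert', 'up', 'oats', 'red'] (min_width=18, slack=1)
Line 5: ['in', 'run', 'ant'] (min_width=10, slack=9)
Line 6: ['waterfall', 'dinosaur'] (min_width=18, slack=1)
Line 7: ['plate', 'glass', 'they'] (min_width=16, slack=3)
Line 8: ['triangle', 'have'] (min_width=13, slack=6)
Total lines: 8

Answer: 8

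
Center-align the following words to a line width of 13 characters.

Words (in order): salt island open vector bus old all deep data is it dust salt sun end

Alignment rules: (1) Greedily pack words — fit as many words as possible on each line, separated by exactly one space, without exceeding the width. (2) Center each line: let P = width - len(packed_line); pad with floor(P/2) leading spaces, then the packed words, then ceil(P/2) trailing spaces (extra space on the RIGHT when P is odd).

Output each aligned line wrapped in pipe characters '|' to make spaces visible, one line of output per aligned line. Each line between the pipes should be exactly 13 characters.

Line 1: ['salt', 'island'] (min_width=11, slack=2)
Line 2: ['open', 'vector'] (min_width=11, slack=2)
Line 3: ['bus', 'old', 'all'] (min_width=11, slack=2)
Line 4: ['deep', 'data', 'is'] (min_width=12, slack=1)
Line 5: ['it', 'dust', 'salt'] (min_width=12, slack=1)
Line 6: ['sun', 'end'] (min_width=7, slack=6)

Answer: | salt island |
| open vector |
| bus old all |
|deep data is |
|it dust salt |
|   sun end   |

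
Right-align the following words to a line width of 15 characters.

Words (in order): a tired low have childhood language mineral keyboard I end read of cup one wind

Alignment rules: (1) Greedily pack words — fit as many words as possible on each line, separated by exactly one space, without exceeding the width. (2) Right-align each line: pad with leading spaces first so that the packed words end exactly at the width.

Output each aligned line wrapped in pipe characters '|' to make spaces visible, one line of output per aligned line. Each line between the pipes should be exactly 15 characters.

Answer: |    a tired low|
| have childhood|
|       language|
|        mineral|
| keyboard I end|
|read of cup one|
|           wind|

Derivation:
Line 1: ['a', 'tired', 'low'] (min_width=11, slack=4)
Line 2: ['have', 'childhood'] (min_width=14, slack=1)
Line 3: ['language'] (min_width=8, slack=7)
Line 4: ['mineral'] (min_width=7, slack=8)
Line 5: ['keyboard', 'I', 'end'] (min_width=14, slack=1)
Line 6: ['read', 'of', 'cup', 'one'] (min_width=15, slack=0)
Line 7: ['wind'] (min_width=4, slack=11)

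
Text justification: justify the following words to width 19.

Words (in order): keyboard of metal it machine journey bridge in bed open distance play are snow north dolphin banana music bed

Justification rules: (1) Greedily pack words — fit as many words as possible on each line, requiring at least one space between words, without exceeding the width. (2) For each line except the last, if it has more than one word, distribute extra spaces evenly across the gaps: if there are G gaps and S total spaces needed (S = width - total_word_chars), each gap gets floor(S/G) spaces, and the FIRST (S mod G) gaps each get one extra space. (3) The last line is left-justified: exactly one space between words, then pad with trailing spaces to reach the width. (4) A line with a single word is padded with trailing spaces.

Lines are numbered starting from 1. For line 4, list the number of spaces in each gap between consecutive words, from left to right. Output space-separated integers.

Answer: 2 2

Derivation:
Line 1: ['keyboard', 'of', 'metal'] (min_width=17, slack=2)
Line 2: ['it', 'machine', 'journey'] (min_width=18, slack=1)
Line 3: ['bridge', 'in', 'bed', 'open'] (min_width=18, slack=1)
Line 4: ['distance', 'play', 'are'] (min_width=17, slack=2)
Line 5: ['snow', 'north', 'dolphin'] (min_width=18, slack=1)
Line 6: ['banana', 'music', 'bed'] (min_width=16, slack=3)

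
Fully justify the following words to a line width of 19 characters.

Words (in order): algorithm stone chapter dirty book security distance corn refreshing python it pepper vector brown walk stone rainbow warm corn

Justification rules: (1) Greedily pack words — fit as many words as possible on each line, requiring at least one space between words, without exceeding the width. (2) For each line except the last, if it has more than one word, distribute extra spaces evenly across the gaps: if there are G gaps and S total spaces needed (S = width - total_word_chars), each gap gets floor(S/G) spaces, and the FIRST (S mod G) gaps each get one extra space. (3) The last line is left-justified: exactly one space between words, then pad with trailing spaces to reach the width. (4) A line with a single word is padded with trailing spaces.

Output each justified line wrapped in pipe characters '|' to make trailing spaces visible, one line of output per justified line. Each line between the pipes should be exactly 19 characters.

Line 1: ['algorithm', 'stone'] (min_width=15, slack=4)
Line 2: ['chapter', 'dirty', 'book'] (min_width=18, slack=1)
Line 3: ['security', 'distance'] (min_width=17, slack=2)
Line 4: ['corn', 'refreshing'] (min_width=15, slack=4)
Line 5: ['python', 'it', 'pepper'] (min_width=16, slack=3)
Line 6: ['vector', 'brown', 'walk'] (min_width=17, slack=2)
Line 7: ['stone', 'rainbow', 'warm'] (min_width=18, slack=1)
Line 8: ['corn'] (min_width=4, slack=15)

Answer: |algorithm     stone|
|chapter  dirty book|
|security   distance|
|corn     refreshing|
|python   it  pepper|
|vector  brown  walk|
|stone  rainbow warm|
|corn               |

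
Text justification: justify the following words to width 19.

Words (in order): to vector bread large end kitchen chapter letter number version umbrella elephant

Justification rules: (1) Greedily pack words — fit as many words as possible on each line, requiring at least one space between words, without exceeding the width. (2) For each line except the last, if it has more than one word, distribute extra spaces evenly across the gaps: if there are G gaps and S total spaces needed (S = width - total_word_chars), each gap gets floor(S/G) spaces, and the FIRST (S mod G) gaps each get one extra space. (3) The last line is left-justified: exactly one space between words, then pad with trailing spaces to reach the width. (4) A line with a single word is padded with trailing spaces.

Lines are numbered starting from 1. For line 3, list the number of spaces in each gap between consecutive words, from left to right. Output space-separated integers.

Line 1: ['to', 'vector', 'bread'] (min_width=15, slack=4)
Line 2: ['large', 'end', 'kitchen'] (min_width=17, slack=2)
Line 3: ['chapter', 'letter'] (min_width=14, slack=5)
Line 4: ['number', 'version'] (min_width=14, slack=5)
Line 5: ['umbrella', 'elephant'] (min_width=17, slack=2)

Answer: 6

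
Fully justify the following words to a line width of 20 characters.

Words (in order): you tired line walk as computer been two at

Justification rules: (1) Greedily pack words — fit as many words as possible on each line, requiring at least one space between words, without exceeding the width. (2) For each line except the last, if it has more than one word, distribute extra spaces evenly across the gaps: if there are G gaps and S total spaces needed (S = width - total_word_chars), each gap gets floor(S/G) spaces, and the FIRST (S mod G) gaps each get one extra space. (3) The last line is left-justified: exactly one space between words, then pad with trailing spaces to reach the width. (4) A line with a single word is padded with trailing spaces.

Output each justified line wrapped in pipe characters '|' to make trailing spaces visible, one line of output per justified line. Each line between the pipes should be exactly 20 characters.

Answer: |you  tired line walk|
|as computer been two|
|at                  |

Derivation:
Line 1: ['you', 'tired', 'line', 'walk'] (min_width=19, slack=1)
Line 2: ['as', 'computer', 'been', 'two'] (min_width=20, slack=0)
Line 3: ['at'] (min_width=2, slack=18)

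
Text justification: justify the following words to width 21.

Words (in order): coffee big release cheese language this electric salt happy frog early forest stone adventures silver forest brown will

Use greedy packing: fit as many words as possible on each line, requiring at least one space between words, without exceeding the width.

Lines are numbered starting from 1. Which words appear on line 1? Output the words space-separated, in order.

Answer: coffee big release

Derivation:
Line 1: ['coffee', 'big', 'release'] (min_width=18, slack=3)
Line 2: ['cheese', 'language', 'this'] (min_width=20, slack=1)
Line 3: ['electric', 'salt', 'happy'] (min_width=19, slack=2)
Line 4: ['frog', 'early', 'forest'] (min_width=17, slack=4)
Line 5: ['stone', 'adventures'] (min_width=16, slack=5)
Line 6: ['silver', 'forest', 'brown'] (min_width=19, slack=2)
Line 7: ['will'] (min_width=4, slack=17)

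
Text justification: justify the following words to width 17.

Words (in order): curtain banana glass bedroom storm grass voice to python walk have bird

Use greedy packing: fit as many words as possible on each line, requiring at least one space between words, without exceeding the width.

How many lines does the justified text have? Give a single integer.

Answer: 5

Derivation:
Line 1: ['curtain', 'banana'] (min_width=14, slack=3)
Line 2: ['glass', 'bedroom'] (min_width=13, slack=4)
Line 3: ['storm', 'grass', 'voice'] (min_width=17, slack=0)
Line 4: ['to', 'python', 'walk'] (min_width=14, slack=3)
Line 5: ['have', 'bird'] (min_width=9, slack=8)
Total lines: 5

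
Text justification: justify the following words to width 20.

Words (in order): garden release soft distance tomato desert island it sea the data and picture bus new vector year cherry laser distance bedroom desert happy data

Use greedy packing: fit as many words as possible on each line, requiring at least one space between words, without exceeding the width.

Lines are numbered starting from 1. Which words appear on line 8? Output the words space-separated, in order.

Answer: desert happy data

Derivation:
Line 1: ['garden', 'release', 'soft'] (min_width=19, slack=1)
Line 2: ['distance', 'tomato'] (min_width=15, slack=5)
Line 3: ['desert', 'island', 'it', 'sea'] (min_width=20, slack=0)
Line 4: ['the', 'data', 'and', 'picture'] (min_width=20, slack=0)
Line 5: ['bus', 'new', 'vector', 'year'] (min_width=19, slack=1)
Line 6: ['cherry', 'laser'] (min_width=12, slack=8)
Line 7: ['distance', 'bedroom'] (min_width=16, slack=4)
Line 8: ['desert', 'happy', 'data'] (min_width=17, slack=3)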